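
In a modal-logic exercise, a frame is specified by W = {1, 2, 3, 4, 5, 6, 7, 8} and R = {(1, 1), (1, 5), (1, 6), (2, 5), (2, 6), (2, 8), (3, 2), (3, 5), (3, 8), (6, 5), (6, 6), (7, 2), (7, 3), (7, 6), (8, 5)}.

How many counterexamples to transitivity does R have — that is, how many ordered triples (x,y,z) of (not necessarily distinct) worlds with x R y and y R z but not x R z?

Enumerating: (3,2,6), (7,2,5), (7,2,8), (7,3,5), (7,3,8), (7,6,5).

6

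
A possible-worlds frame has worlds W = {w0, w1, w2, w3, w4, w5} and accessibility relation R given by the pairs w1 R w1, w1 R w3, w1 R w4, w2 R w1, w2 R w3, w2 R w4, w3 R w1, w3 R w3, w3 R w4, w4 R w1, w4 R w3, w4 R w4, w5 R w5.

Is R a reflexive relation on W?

Reflexive: no — w0 is not related to itself.

No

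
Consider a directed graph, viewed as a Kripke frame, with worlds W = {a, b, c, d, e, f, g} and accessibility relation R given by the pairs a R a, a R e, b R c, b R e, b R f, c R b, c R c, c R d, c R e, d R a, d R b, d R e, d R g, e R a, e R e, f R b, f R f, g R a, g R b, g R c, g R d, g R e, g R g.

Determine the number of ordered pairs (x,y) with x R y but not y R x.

10

Enumerating: (b,e), (c,d), (c,e), (d,a), (d,b), (d,e), (g,a), (g,b), (g,c), (g,e).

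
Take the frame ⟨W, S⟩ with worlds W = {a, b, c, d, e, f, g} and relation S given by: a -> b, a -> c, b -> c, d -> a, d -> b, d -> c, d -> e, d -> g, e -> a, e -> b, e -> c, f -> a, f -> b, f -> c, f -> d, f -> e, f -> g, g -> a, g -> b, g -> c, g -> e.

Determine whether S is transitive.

Transitive: yes — every two-step S-path is closed by a direct edge.

Yes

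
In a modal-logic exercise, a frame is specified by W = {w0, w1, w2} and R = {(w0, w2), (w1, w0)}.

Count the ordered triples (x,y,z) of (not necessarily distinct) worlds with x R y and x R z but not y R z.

2

Enumerating: (w0,w2,w2), (w1,w0,w0).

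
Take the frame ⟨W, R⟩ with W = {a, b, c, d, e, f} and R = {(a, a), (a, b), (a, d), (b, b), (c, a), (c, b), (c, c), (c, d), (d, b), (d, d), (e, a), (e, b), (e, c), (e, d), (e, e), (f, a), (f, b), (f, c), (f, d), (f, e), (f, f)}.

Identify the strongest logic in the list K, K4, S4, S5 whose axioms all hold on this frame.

S4

Transitive (axiom 4): yes — every two-step R-path is closed by a direct edge.
Reflexive (axiom T): yes — every world is R-related to itself.
Euclidean (axiom 5): no — a R b and a R d, but not b R d.
So F validates K, K4, S4; S5 would additionally require R to be Euclidean. The strongest is S4.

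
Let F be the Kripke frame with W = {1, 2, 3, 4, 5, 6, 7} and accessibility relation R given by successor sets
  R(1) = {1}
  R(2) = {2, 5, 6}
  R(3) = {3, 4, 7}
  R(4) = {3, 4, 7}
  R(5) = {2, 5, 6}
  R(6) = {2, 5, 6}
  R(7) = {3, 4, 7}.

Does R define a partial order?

No

Reflexive: yes — every world is R-related to itself.
Transitive: yes — every two-step R-path is closed by a direct edge.
Antisymmetric: no — 2 R 5 and 5 R 2 with 2 ≠ 5.
So R is not a partial order.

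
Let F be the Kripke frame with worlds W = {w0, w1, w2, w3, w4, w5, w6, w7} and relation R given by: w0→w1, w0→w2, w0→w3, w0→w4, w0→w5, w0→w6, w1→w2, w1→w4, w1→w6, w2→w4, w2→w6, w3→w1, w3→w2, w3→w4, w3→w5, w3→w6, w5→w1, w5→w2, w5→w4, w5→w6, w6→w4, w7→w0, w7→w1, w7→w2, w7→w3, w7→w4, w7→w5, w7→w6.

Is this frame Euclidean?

No

Euclidean: no — w0 R w1 and w0 R w3, but not w1 R w3.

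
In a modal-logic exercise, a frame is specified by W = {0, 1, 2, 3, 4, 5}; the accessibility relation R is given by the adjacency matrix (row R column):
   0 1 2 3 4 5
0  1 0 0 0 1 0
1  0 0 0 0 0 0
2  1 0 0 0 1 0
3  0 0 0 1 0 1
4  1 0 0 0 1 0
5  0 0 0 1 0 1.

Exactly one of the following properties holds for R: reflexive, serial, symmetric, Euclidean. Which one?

Reflexive: no — 1 is not related to itself.
Serial: no — 1 has no R-successor.
Symmetric: no — 2 R 0 but not 0 R 2.
Euclidean: yes — any two successors of a common world are R-related.
Only Euclidean holds.

Euclidean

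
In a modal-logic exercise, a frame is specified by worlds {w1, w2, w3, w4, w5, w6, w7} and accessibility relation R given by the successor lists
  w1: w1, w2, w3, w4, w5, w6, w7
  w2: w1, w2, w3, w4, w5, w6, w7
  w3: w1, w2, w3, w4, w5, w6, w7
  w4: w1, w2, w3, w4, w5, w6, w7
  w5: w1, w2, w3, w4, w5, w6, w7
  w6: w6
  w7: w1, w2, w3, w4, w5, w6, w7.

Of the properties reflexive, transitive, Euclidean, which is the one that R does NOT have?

Reflexive: yes — every world is R-related to itself.
Transitive: yes — every two-step R-path is closed by a direct edge.
Euclidean: no — w1 R w6 and w1 R w2, but not w6 R w2.
Only Euclidean fails.

Euclidean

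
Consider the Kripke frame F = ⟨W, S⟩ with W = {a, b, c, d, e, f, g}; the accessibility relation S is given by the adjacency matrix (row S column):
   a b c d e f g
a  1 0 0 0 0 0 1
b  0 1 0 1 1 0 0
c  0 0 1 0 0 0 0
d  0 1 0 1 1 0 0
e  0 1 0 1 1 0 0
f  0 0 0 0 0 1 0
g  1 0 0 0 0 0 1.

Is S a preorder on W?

Reflexive: yes — every world is S-related to itself.
Transitive: yes — every two-step S-path is closed by a direct edge.
So S is a preorder.

Yes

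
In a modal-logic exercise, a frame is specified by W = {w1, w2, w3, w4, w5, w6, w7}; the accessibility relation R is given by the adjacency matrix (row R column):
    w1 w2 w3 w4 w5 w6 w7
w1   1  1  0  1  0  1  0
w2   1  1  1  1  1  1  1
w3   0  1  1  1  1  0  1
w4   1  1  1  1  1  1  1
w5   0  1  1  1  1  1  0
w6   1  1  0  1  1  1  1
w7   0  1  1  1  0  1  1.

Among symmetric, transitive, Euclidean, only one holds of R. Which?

Symmetric: yes — every pair in R has its reverse in R.
Transitive: no — w1 R w2 and w2 R w3, but not w1 R w3.
Euclidean: no — w2 R w1 and w2 R w3, but not w1 R w3.
Only symmetric holds.

symmetric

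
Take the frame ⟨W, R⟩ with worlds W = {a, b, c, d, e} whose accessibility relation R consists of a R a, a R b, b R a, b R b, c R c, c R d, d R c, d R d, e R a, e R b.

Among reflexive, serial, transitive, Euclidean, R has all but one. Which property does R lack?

Reflexive: no — e is not related to itself.
Serial: yes — every world has a successor (e.g. a R a).
Transitive: yes — every two-step R-path is closed by a direct edge.
Euclidean: yes — any two successors of a common world are R-related.
Only reflexive fails.

reflexive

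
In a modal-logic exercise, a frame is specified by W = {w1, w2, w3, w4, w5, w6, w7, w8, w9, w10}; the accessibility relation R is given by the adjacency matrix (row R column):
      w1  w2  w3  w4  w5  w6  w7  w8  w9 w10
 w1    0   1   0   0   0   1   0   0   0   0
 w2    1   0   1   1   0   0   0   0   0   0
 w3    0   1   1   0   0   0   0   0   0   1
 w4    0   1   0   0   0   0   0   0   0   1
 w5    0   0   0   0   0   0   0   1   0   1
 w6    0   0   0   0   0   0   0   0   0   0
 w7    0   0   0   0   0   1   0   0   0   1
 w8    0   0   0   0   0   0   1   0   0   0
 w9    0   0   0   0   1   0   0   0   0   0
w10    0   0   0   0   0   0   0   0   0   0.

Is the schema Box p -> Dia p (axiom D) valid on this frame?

The schema D characterises exactly the serial frames.
Serial: no — w6 has no R-successor.

No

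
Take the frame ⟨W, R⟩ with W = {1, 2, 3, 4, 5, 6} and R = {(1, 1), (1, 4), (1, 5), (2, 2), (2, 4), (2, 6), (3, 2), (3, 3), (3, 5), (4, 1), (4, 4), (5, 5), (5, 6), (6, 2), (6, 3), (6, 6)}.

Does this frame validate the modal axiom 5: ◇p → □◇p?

By correspondence theory, 5 is valid on a frame iff R is Euclidean.
Euclidean: no — 1 R 4 and 1 R 5, but not 4 R 5.

No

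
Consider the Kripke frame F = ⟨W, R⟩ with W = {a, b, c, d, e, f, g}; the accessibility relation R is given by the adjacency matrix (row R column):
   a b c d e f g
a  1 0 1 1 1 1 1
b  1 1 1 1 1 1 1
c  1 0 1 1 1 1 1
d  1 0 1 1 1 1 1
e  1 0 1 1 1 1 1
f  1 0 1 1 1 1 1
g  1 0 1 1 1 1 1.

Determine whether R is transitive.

Yes

Transitive: yes — every two-step R-path is closed by a direct edge.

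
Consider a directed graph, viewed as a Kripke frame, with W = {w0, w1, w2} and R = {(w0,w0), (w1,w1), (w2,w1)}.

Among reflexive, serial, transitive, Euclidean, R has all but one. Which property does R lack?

reflexive

Reflexive: no — w2 is not related to itself.
Serial: yes — every world has a successor (e.g. w0 R w0).
Transitive: yes — every two-step R-path is closed by a direct edge.
Euclidean: yes — any two successors of a common world are R-related.
Only reflexive fails.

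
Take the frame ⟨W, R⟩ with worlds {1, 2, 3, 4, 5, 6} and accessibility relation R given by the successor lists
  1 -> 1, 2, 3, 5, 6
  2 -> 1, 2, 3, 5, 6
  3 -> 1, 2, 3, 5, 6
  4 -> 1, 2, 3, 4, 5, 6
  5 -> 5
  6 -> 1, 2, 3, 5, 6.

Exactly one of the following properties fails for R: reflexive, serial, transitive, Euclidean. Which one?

Reflexive: yes — every world is R-related to itself.
Serial: yes — every world has a successor (e.g. 1 R 1).
Transitive: yes — every two-step R-path is closed by a direct edge.
Euclidean: no — 1 R 5 and 1 R 2, but not 5 R 2.
Only Euclidean fails.

Euclidean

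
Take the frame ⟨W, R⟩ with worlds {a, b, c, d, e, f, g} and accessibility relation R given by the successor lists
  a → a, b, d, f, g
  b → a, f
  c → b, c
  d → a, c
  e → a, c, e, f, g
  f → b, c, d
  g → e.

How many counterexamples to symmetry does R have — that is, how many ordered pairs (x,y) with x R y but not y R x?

Enumerating: (a,f), (a,g), (c,b), (d,c), (e,a), (e,c), (e,f), (f,c), (f,d).

9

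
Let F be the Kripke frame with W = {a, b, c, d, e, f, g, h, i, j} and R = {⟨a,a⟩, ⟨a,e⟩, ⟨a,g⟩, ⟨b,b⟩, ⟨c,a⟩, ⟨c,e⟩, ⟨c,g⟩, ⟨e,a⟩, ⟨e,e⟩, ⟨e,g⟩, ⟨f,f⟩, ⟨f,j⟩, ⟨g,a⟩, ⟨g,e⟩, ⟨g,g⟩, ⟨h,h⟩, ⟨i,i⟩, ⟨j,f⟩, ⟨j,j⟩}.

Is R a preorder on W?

No

Reflexive: no — c is not related to itself.
Transitive: yes — every two-step R-path is closed by a direct edge.
So R is not a preorder.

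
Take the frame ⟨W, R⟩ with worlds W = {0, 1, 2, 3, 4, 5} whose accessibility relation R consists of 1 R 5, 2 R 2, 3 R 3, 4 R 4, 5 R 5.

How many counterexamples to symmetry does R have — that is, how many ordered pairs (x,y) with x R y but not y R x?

1

Enumerating: (1,5).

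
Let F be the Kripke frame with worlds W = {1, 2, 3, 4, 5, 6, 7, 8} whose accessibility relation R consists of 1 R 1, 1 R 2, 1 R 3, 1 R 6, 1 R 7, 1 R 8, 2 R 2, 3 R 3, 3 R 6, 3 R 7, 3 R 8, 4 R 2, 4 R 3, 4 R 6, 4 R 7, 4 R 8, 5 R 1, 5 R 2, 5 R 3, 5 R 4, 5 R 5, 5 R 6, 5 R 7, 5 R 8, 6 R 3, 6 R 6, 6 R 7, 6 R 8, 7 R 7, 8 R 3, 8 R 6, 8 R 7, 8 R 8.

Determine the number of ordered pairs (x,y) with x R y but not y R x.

20

Enumerating: (1,2), (1,3), (1,6), (1,7), (1,8), (3,7), (4,2), (4,3), (4,6), (4,7), (4,8), (5,1), … and 8 more.
Total: 20.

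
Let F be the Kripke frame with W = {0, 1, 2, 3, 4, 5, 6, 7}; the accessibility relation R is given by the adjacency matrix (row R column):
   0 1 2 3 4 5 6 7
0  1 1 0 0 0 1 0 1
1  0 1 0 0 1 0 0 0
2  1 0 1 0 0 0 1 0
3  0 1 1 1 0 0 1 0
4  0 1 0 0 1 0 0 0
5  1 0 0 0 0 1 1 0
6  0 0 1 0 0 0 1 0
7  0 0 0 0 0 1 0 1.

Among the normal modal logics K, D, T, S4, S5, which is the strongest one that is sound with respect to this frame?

Serial (axiom D): yes — every world has a successor (e.g. 0 R 0).
Reflexive (axiom T): yes — every world is R-related to itself.
Transitive (axiom 4): no — 0 R 1 and 1 R 4, but not 0 R 4.
Euclidean (axiom 5): no — 0 R 1 and 0 R 5, but not 1 R 5.
So F validates K, D, T; S4 would additionally require R to be transitive. The strongest is T.

T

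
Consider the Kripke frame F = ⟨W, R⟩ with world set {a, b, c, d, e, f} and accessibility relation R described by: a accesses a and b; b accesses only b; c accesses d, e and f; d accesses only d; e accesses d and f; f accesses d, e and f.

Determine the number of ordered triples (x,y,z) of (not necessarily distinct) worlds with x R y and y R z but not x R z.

Enumerating: (e,f,e).

1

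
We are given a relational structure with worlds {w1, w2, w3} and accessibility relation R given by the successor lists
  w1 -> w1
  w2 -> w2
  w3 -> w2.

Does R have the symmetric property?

No

Symmetric: no — w3 R w2 but not w2 R w3.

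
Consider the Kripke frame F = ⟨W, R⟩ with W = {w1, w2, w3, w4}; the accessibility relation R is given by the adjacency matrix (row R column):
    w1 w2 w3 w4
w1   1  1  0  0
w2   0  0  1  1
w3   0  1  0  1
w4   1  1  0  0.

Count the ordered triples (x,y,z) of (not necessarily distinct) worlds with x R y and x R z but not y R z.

9

Enumerating: (w1,w2,w1), (w1,w2,w2), (w2,w3,w3), (w2,w4,w3), (w2,w4,w4), (w3,w2,w2), (w3,w4,w4), (w4,w2,w1), (w4,w2,w2).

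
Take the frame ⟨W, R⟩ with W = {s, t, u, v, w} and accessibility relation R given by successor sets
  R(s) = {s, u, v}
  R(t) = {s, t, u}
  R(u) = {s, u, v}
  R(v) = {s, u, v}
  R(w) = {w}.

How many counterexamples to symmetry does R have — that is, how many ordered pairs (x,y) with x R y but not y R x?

2

Enumerating: (t,s), (t,u).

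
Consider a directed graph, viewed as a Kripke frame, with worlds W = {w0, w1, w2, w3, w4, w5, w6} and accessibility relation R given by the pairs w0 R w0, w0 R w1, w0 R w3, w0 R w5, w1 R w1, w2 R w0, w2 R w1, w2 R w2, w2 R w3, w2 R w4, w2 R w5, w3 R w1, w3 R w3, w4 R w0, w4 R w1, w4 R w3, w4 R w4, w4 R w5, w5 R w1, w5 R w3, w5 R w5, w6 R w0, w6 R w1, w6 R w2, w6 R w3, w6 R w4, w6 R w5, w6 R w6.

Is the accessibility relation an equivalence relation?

No

Reflexive: yes — every world is R-related to itself.
Symmetric: no — w0 R w1 but not w1 R w0.
Transitive: yes — every two-step R-path is closed by a direct edge.
So R is not an equivalence relation.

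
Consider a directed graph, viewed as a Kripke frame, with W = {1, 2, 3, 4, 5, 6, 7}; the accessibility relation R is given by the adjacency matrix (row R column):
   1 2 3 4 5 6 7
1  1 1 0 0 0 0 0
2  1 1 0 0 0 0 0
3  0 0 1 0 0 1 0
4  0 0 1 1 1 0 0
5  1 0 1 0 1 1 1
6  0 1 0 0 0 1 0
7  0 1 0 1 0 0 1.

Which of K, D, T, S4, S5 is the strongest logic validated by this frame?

Serial (axiom D): yes — every world has a successor (e.g. 1 R 1).
Reflexive (axiom T): yes — every world is R-related to itself.
Transitive (axiom 4): no — 3 R 6 and 6 R 2, but not 3 R 2.
Euclidean (axiom 5): no — 4 R 3 and 4 R 5, but not 3 R 5.
So F validates K, D, T; S4 would additionally require R to be transitive. The strongest is T.

T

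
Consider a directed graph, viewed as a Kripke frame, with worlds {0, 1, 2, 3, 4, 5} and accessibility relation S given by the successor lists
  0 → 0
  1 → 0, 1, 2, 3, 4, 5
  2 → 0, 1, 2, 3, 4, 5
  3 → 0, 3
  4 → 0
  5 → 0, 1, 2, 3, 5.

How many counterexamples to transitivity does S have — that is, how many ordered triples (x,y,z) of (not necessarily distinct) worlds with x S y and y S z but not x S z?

Enumerating: (5,1,4), (5,2,4).

2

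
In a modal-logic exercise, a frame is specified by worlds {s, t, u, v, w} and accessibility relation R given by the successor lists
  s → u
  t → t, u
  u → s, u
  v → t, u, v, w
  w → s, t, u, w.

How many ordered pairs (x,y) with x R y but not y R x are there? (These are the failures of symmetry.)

Enumerating: (t,u), (v,t), (v,u), (v,w), (w,s), (w,t), (w,u).

7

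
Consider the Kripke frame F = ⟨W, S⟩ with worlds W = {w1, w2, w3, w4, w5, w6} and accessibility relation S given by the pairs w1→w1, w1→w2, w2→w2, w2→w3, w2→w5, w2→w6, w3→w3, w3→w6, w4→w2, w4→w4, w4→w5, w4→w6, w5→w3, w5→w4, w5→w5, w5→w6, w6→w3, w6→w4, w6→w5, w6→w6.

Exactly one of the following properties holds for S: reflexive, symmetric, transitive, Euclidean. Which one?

Reflexive: yes — every world is S-related to itself.
Symmetric: no — w1 S w2 but not w2 S w1.
Transitive: no — w1 S w2 and w2 S w3, but not w1 S w3.
Euclidean: no — w2 S w3 and w2 S w5, but not w3 S w5.
Only reflexive holds.

reflexive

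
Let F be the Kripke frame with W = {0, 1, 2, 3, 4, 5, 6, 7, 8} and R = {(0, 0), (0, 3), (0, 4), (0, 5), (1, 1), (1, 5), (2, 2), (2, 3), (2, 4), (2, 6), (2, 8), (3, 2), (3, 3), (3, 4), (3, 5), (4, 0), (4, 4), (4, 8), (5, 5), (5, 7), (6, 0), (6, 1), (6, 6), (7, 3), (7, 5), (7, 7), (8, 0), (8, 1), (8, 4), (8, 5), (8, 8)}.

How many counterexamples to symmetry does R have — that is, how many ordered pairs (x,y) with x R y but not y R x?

Enumerating: (0,3), (0,5), (1,5), (2,4), (2,6), (2,8), (3,4), (3,5), (6,0), (6,1), (7,3), (8,0), (8,1), (8,5).

14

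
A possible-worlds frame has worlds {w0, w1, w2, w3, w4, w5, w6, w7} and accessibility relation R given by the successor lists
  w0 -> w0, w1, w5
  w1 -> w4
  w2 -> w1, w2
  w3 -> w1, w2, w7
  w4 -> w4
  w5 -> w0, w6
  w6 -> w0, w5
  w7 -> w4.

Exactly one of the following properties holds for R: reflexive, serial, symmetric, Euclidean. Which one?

Reflexive: no — w1 is not related to itself.
Serial: yes — every world has a successor (e.g. w0 R w0).
Symmetric: no — w0 R w1 but not w1 R w0.
Euclidean: no — w0 R w1 and w0 R w5, but not w1 R w5.
Only serial holds.

serial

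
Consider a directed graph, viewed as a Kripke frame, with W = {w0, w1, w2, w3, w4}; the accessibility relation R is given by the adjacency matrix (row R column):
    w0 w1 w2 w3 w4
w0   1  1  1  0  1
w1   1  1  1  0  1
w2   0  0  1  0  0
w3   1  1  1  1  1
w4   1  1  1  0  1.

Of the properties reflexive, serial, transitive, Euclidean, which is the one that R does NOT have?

Reflexive: yes — every world is R-related to itself.
Serial: yes — every world has a successor (e.g. w0 R w0).
Transitive: yes — every two-step R-path is closed by a direct edge.
Euclidean: no — w0 R w2 and w0 R w1, but not w2 R w1.
Only Euclidean fails.

Euclidean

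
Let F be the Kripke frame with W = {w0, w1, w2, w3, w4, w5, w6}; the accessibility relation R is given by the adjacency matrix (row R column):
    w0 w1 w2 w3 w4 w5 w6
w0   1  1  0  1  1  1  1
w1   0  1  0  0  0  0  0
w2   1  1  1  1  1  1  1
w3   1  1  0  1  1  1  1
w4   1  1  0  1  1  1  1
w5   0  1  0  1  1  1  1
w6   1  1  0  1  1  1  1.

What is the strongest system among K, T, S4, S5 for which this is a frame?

T

Reflexive (axiom T): yes — every world is R-related to itself.
Transitive (axiom 4): no — w5 R w3 and w3 R w0, but not w5 R w0.
Euclidean (axiom 5): no — w0 R w1 and w0 R w3, but not w1 R w3.
So F validates K, T; S4 would additionally require R to be transitive. The strongest is T.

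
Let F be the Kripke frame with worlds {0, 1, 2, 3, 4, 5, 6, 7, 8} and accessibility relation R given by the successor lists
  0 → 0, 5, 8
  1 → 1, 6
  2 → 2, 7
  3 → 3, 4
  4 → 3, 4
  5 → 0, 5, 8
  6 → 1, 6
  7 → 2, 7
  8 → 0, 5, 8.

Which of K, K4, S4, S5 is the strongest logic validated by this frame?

Transitive (axiom 4): yes — every two-step R-path is closed by a direct edge.
Reflexive (axiom T): yes — every world is R-related to itself.
Euclidean (axiom 5): yes — any two successors of a common world are R-related.
So F validates K, K4, S4, S5. The strongest is S5.

S5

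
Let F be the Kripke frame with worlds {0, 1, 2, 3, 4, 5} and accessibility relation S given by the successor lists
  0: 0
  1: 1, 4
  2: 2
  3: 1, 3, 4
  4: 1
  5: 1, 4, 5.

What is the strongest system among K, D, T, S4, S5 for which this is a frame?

Serial (axiom D): yes — every world has a successor (e.g. 0 S 0).
Reflexive (axiom T): no — 4 is not related to itself.
Transitive (axiom 4): no — 4 S 1 and 1 S 4, but not 4 S 4.
Euclidean (axiom 5): no — 1 S 4 and 1 S 4, but not 4 S 4.
So F validates K, D; T would additionally require S to be reflexive. The strongest is D.

D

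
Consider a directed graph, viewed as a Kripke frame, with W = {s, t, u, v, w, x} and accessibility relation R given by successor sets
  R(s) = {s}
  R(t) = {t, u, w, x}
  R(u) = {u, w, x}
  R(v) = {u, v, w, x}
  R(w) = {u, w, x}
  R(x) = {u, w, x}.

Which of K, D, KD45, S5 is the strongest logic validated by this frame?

D

Serial (axiom D): yes — every world has a successor (e.g. s R s).
Euclidean (axiom 5): no — t R u and t R t, but not u R t.
Transitive (axiom 4): yes — every two-step R-path is closed by a direct edge.
Reflexive (axiom T): yes — every world is R-related to itself.
So F validates K, D; KD45 would additionally require R to be Euclidean. The strongest is D.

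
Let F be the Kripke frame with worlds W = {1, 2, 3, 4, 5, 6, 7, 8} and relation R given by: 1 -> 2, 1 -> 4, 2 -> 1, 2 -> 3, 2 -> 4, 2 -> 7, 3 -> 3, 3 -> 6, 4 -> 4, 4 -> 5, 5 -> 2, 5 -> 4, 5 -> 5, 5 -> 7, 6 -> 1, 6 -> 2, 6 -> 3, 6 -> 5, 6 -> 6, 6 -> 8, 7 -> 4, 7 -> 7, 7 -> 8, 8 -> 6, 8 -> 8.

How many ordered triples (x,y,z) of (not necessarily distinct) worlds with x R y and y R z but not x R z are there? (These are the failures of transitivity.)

28

Enumerating: (1,2,1), (1,2,3), (1,2,7), (1,4,5), (2,1,2), (2,3,6), (2,4,5), (2,7,8), (3,6,1), (3,6,2), (3,6,5), (3,6,8), … and 16 more.
Total: 28.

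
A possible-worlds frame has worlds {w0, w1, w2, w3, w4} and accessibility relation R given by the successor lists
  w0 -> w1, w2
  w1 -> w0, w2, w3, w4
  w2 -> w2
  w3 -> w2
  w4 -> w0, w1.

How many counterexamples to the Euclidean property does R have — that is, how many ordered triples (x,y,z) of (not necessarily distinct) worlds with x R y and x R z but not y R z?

Enumerating: (w0,w1,w1), (w0,w2,w1), (w1,w0,w0), (w1,w0,w3), (w1,w0,w4), (w1,w2,w0), (w1,w2,w3), (w1,w2,w4), (w1,w3,w0), (w1,w3,w3), (w1,w3,w4), (w1,w4,w2), (w1,w4,w3), (w1,w4,w4), (w4,w0,w0), (w4,w1,w1).

16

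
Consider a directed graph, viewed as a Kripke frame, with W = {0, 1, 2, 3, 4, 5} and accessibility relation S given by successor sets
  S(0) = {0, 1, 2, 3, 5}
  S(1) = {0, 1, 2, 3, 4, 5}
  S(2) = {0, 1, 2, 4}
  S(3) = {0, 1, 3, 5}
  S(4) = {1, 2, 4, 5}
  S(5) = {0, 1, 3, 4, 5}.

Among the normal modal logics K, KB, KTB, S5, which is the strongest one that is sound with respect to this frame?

Symmetric (axiom B): yes — every pair in S has its reverse in S.
Reflexive (axiom T): yes — every world is S-related to itself.
Euclidean (axiom 5): no — 0 S 2 and 0 S 3, but not 2 S 3.
So F validates K, KB, KTB; S5 would additionally require S to be Euclidean. The strongest is KTB.

KTB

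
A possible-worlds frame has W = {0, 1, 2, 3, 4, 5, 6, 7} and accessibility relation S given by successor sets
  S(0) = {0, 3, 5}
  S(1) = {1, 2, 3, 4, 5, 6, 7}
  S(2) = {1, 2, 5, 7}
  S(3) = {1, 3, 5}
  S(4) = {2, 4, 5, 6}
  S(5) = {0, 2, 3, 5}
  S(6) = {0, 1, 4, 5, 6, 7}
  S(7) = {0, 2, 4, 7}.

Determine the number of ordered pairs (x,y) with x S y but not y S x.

Enumerating: (0,3), (1,4), (1,5), (1,7), (4,2), (4,5), (6,0), (6,5), (6,7), (7,0), (7,4).

11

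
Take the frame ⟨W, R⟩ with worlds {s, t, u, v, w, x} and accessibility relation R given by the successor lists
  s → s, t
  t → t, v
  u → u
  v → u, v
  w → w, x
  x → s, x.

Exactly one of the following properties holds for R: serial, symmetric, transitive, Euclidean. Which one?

Serial: yes — every world has a successor (e.g. s R s).
Symmetric: no — s R t but not t R s.
Transitive: no — s R t and t R v, but not s R v.
Euclidean: no — s R t and s R s, but not t R s.
Only serial holds.

serial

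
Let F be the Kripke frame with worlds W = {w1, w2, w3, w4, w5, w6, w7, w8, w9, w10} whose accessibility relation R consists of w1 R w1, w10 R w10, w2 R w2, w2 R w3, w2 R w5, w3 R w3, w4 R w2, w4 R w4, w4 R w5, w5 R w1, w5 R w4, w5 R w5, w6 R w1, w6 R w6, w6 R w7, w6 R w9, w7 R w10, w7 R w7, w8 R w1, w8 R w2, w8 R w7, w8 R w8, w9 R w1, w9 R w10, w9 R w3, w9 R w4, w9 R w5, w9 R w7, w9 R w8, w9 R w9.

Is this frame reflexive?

Yes

Reflexive: yes — every world is R-related to itself.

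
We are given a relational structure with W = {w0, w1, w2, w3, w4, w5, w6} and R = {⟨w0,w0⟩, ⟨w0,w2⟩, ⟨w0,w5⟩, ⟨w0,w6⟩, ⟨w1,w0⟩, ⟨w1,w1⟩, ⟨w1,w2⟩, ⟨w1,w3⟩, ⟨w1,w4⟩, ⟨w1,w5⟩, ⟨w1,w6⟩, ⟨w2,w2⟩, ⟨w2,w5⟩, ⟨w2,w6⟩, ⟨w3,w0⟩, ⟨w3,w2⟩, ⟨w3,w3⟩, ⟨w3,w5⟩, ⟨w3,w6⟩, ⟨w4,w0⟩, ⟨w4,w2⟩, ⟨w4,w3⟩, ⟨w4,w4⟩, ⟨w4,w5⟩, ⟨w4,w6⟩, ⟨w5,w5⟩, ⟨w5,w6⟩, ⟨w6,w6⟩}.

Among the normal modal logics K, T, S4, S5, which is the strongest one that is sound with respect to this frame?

Reflexive (axiom T): yes — every world is R-related to itself.
Transitive (axiom 4): yes — every two-step R-path is closed by a direct edge.
Euclidean (axiom 5): no — w0 R w5 and w0 R w2, but not w5 R w2.
So F validates K, T, S4; S5 would additionally require R to be Euclidean. The strongest is S4.

S4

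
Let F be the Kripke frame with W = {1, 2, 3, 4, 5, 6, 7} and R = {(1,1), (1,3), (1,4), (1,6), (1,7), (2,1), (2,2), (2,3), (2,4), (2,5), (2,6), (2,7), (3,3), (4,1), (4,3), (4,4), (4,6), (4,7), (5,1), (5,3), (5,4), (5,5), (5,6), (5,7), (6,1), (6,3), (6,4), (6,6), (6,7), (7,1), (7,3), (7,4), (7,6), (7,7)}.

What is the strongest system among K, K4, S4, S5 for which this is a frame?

S4

Transitive (axiom 4): yes — every two-step R-path is closed by a direct edge.
Reflexive (axiom T): yes — every world is R-related to itself.
Euclidean (axiom 5): no — 1 R 3 and 1 R 4, but not 3 R 4.
So F validates K, K4, S4; S5 would additionally require R to be Euclidean. The strongest is S4.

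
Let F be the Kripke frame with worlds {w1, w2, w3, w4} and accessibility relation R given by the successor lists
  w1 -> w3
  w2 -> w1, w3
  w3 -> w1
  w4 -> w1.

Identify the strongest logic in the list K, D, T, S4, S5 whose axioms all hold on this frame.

Serial (axiom D): yes — every world has a successor (e.g. w1 R w3).
Reflexive (axiom T): no — w1 is not related to itself.
Transitive (axiom 4): no — w4 R w1 and w1 R w3, but not w4 R w3.
Euclidean (axiom 5): no — w1 R w3 and w1 R w3, but not w3 R w3.
So F validates K, D; T would additionally require R to be reflexive. The strongest is D.

D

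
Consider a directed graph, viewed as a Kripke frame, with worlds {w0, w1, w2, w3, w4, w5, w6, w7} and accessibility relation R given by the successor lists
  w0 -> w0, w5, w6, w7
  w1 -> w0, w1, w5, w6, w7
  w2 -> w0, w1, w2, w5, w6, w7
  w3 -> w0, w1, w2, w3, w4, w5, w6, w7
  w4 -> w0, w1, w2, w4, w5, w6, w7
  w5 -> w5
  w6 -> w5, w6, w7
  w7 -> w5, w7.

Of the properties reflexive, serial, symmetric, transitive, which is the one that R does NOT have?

symmetric

Reflexive: yes — every world is R-related to itself.
Serial: yes — every world has a successor (e.g. w0 R w0).
Symmetric: no — w0 R w5 but not w5 R w0.
Transitive: yes — every two-step R-path is closed by a direct edge.
Only symmetric fails.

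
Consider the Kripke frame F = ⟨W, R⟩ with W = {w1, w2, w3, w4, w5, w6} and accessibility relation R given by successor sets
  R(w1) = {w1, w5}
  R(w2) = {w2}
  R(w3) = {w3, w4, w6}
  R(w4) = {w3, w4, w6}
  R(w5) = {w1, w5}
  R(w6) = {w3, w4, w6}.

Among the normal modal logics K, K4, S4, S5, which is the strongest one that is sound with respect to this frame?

Transitive (axiom 4): yes — every two-step R-path is closed by a direct edge.
Reflexive (axiom T): yes — every world is R-related to itself.
Euclidean (axiom 5): yes — any two successors of a common world are R-related.
So F validates K, K4, S4, S5. The strongest is S5.

S5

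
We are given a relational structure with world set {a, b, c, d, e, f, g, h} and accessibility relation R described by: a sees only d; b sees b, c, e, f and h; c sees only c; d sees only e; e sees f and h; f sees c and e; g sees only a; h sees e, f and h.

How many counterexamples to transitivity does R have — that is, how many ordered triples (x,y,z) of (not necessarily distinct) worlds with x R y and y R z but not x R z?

Enumerating: (a,d,e), (d,e,f), (d,e,h), (e,f,c), (e,f,e), (e,h,e), (f,e,f), (f,e,h), (g,a,d), (h,f,c).

10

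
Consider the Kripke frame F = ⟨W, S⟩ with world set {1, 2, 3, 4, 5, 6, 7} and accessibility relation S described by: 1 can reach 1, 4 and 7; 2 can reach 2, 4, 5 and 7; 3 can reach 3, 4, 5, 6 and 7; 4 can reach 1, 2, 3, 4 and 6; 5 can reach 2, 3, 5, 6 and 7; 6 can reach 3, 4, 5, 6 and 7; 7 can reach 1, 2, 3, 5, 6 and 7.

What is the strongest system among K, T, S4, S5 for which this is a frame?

Reflexive (axiom T): yes — every world is S-related to itself.
Transitive (axiom 4): no — 1 S 4 and 4 S 2, but not 1 S 2.
Euclidean (axiom 5): no — 1 S 4 and 1 S 7, but not 4 S 7.
So F validates K, T; S4 would additionally require S to be transitive. The strongest is T.

T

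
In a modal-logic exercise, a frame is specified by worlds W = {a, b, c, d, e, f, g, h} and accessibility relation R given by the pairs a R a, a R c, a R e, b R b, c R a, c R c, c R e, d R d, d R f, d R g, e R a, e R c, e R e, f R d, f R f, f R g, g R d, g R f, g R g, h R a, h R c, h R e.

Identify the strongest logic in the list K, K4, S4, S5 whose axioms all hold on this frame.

K4

Transitive (axiom 4): yes — every two-step R-path is closed by a direct edge.
Reflexive (axiom T): no — h is not related to itself.
Euclidean (axiom 5): yes — any two successors of a common world are R-related.
So F validates K, K4; S4 would additionally require R to be reflexive. The strongest is K4.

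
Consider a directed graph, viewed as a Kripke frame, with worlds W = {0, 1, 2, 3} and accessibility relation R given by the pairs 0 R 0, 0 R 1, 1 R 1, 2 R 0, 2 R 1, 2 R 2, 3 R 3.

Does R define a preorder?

Yes

Reflexive: yes — every world is R-related to itself.
Transitive: yes — every two-step R-path is closed by a direct edge.
So R is a preorder.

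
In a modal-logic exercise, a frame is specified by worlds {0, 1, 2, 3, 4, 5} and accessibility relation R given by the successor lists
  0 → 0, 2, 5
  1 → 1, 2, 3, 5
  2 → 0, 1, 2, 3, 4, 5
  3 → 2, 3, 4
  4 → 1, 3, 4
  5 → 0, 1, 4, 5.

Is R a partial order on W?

Reflexive: yes — every world is R-related to itself.
Transitive: no — 0 R 2 and 2 R 1, but not 0 R 1.
Antisymmetric: no — 0 R 2 and 2 R 0 with 0 ≠ 2.
So R is not a partial order.

No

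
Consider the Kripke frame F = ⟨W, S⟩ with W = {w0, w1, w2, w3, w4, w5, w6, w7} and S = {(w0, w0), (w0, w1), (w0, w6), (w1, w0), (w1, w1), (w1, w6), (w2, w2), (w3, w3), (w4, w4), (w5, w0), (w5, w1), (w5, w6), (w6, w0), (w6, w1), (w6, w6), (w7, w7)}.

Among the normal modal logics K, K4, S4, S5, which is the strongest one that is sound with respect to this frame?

K4

Transitive (axiom 4): yes — every two-step S-path is closed by a direct edge.
Reflexive (axiom T): no — w5 is not related to itself.
Euclidean (axiom 5): yes — any two successors of a common world are S-related.
So F validates K, K4; S4 would additionally require S to be reflexive. The strongest is K4.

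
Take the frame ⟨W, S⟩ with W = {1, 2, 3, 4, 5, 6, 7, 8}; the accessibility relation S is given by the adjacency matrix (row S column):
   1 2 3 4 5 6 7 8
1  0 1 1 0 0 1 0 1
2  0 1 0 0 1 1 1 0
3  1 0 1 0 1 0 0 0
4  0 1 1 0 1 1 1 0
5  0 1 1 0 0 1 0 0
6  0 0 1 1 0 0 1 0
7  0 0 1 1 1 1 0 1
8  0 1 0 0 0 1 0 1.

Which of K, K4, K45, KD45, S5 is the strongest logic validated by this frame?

Transitive (axiom 4): no — 1 S 2 and 2 S 5, but not 1 S 5.
Euclidean (axiom 5): no — 1 S 2 and 1 S 3, but not 2 S 3.
Serial (axiom D): yes — every world has a successor (e.g. 1 S 2).
Reflexive (axiom T): no — 1 is not related to itself.
So F validates K; K4 would additionally require S to be transitive. The strongest is K.

K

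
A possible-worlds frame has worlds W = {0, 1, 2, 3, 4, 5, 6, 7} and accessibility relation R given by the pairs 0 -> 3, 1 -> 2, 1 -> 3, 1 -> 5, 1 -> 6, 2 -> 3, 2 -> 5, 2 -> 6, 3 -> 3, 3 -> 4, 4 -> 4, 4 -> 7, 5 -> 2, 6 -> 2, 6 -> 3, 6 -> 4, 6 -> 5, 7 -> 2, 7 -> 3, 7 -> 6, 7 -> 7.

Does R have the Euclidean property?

Euclidean: no — 1 R 3 and 1 R 2, but not 3 R 2.

No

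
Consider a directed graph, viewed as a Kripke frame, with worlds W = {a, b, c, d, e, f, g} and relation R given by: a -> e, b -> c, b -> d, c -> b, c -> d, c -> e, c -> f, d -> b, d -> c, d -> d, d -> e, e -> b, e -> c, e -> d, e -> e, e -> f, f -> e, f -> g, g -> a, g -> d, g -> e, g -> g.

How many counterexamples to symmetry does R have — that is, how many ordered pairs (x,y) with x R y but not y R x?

7

Enumerating: (a,e), (c,f), (e,b), (f,g), (g,a), (g,d), (g,e).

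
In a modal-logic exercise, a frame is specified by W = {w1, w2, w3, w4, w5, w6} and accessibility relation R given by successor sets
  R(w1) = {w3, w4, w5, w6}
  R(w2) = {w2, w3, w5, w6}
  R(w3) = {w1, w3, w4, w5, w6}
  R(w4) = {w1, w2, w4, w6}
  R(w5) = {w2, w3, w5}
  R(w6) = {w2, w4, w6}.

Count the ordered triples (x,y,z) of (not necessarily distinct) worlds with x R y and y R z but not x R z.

Enumerating: (w1,w3,w1), (w1,w4,w1), (w1,w4,w2), (w1,w5,w2), (w1,w6,w2), (w2,w3,w1), (w2,w3,w4), (w2,w6,w4), (w3,w4,w2), (w3,w5,w2), (w3,w6,w2), (w4,w1,w3), … and 10 more.
Total: 22.

22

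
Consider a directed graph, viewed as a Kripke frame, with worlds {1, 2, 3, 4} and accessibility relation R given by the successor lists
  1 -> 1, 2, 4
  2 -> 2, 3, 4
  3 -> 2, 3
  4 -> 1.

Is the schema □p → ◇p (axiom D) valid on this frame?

Axiom D corresponds to the accessibility relation being serial.
Serial: yes — every world has a successor (e.g. 1 R 1).

Yes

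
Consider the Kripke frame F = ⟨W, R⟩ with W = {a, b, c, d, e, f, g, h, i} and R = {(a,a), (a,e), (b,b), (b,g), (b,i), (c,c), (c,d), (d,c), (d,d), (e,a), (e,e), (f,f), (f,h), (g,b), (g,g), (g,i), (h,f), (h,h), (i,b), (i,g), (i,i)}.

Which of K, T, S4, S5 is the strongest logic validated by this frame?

Reflexive (axiom T): yes — every world is R-related to itself.
Transitive (axiom 4): yes — every two-step R-path is closed by a direct edge.
Euclidean (axiom 5): yes — any two successors of a common world are R-related.
So F validates K, T, S4, S5. The strongest is S5.

S5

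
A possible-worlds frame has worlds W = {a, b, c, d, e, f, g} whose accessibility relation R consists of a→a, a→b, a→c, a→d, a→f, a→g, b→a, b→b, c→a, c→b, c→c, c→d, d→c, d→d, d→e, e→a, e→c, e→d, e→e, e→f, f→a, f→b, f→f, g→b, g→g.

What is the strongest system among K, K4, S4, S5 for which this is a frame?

K

Transitive (axiom 4): no — a R d and d R e, but not a R e.
Reflexive (axiom T): yes — every world is R-related to itself.
Euclidean (axiom 5): no — a R b and a R c, but not b R c.
So F validates K; K4 would additionally require R to be transitive. The strongest is K.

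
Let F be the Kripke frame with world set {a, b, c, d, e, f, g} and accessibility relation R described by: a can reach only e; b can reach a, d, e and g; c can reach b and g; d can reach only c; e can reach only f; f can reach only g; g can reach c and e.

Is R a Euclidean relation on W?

Euclidean: no — b R a and b R d, but not a R d.

No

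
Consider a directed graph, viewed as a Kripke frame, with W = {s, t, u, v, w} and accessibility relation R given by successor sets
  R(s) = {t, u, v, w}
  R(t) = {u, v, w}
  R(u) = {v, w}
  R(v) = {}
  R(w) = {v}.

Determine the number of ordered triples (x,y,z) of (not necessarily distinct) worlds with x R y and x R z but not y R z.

Enumerating: (s,t,t), (s,u,t), (s,u,u), (s,v,t), (s,v,u), (s,v,v), (s,v,w), (s,w,t), (s,w,u), (s,w,w), (t,u,u), (t,v,u), … and 8 more.
Total: 20.

20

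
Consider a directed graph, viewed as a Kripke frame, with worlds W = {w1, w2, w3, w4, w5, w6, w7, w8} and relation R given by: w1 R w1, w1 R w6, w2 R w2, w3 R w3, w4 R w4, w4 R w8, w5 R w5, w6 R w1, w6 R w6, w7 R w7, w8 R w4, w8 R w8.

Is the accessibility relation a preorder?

Yes

Reflexive: yes — every world is R-related to itself.
Transitive: yes — every two-step R-path is closed by a direct edge.
So R is a preorder.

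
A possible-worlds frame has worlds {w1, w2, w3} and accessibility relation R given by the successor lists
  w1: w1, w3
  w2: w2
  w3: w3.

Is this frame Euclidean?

Euclidean: no — w1 R w3 and w1 R w1, but not w3 R w1.

No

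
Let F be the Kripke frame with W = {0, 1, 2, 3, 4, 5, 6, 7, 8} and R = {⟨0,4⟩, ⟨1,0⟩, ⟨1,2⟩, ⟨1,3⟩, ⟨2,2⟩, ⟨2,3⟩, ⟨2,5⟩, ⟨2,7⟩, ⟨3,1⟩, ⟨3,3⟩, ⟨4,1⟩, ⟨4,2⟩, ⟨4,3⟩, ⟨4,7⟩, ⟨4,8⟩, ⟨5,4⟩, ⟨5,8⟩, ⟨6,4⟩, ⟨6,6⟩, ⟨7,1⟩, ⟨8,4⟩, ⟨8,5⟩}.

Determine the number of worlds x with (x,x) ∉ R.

Enumerating: 0, 1, 4, 5, 7, 8.

6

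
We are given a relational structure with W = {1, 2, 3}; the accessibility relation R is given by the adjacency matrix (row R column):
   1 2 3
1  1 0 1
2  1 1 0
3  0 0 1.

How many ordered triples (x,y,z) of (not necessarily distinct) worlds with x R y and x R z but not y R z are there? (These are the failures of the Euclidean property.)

2

Enumerating: (1,3,1), (2,1,2).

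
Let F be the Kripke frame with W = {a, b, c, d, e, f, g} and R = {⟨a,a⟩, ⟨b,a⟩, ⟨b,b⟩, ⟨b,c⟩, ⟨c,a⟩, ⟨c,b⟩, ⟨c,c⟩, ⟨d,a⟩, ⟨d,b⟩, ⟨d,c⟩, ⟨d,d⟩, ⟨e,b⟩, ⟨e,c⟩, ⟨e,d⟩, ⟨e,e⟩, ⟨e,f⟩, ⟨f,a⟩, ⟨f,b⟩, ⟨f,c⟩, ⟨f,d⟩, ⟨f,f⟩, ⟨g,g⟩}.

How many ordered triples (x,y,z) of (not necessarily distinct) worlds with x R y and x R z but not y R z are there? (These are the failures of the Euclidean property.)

Enumerating: (b,a,b), (b,a,c), (c,a,b), (c,a,c), (d,a,b), (d,a,c), (d,a,d), (d,b,d), (d,c,d), (e,b,d), (e,b,e), (e,b,f), … and 15 more.
Total: 27.

27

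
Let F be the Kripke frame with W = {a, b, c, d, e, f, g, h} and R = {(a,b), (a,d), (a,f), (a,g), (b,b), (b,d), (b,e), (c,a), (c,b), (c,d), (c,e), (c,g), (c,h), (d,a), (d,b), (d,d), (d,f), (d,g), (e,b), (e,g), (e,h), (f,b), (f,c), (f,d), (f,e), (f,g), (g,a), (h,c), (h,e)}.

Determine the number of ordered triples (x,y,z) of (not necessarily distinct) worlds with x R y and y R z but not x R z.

39

Enumerating: (a,b,e), (a,d,a), (a,f,c), (a,f,e), (a,g,a), (b,d,a), (b,d,f), (b,d,g), (b,e,g), (b,e,h), (c,a,f), (c,d,f), … and 27 more.
Total: 39.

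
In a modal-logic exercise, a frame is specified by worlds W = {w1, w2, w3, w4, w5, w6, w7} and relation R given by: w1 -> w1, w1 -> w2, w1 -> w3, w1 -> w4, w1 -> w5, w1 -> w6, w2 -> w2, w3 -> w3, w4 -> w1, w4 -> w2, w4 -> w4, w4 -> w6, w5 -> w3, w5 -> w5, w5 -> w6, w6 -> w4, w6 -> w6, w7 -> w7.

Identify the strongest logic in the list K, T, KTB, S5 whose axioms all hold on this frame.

Reflexive (axiom T): yes — every world is R-related to itself.
Symmetric (axiom B): no — w1 R w2 but not w2 R w1.
Euclidean (axiom 5): no — w1 R w2 and w1 R w3, but not w2 R w3.
So F validates K, T; KTB would additionally require R to be symmetric. The strongest is T.

T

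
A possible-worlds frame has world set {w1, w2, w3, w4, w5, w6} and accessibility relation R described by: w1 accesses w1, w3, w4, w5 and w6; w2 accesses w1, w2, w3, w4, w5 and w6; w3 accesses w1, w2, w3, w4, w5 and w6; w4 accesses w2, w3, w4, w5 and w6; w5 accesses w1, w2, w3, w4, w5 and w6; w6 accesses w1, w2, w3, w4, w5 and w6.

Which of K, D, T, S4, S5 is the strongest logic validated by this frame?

T

Serial (axiom D): yes — every world has a successor (e.g. w1 R w1).
Reflexive (axiom T): yes — every world is R-related to itself.
Transitive (axiom 4): no — w1 R w3 and w3 R w2, but not w1 R w2.
Euclidean (axiom 5): no — w2 R w4 and w2 R w1, but not w4 R w1.
So F validates K, D, T; S4 would additionally require R to be transitive. The strongest is T.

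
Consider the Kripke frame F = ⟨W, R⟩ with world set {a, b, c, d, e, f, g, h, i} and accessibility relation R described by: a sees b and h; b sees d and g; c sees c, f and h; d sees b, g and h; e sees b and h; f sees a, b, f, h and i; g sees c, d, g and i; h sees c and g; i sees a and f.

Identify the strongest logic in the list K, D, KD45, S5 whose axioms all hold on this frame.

D

Serial (axiom D): yes — every world has a successor (e.g. a R b).
Euclidean (axiom 5): no — a R b and a R h, but not b R h.
Transitive (axiom 4): no — a R b and b R d, but not a R d.
Reflexive (axiom T): no — a is not related to itself.
So F validates K, D; KD45 would additionally require R to be Euclidean and transitive. The strongest is D.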